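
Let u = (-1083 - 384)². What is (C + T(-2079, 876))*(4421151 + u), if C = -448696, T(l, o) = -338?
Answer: -2951608250160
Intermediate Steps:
u = 2152089 (u = (-1467)² = 2152089)
(C + T(-2079, 876))*(4421151 + u) = (-448696 - 338)*(4421151 + 2152089) = -449034*6573240 = -2951608250160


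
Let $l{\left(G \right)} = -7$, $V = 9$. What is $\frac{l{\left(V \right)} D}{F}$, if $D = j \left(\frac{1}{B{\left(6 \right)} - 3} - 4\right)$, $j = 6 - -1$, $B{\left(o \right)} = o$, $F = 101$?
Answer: $\frac{539}{303} \approx 1.7789$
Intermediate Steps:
$j = 7$ ($j = 6 + 1 = 7$)
$D = - \frac{77}{3}$ ($D = 7 \left(\frac{1}{6 - 3} - 4\right) = 7 \left(\frac{1}{3} - 4\right) = 7 \left(- \frac{11}{3}\right) = - \frac{77}{3} \approx -25.667$)
$\frac{l{\left(V \right)} D}{F} = \frac{\left(-7\right) \left(- \frac{77}{3}\right)}{101} = \frac{539}{3} \cdot \frac{1}{101} = \frac{539}{303}$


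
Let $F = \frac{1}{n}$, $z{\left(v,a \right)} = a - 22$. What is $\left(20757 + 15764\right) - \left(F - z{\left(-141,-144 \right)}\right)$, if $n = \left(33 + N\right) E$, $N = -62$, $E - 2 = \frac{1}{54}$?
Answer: $\frac{114918209}{3161} \approx 36355.0$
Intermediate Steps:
$E = \frac{109}{54}$ ($E = 2 + \frac{1}{54} = \frac{109}{54} \approx 2.0185$)
$n = - \frac{3161}{54}$ ($n = \left(33 - 62\right) \frac{109}{54} = \left(-29\right) \frac{109}{54} = - \frac{3161}{54} \approx -58.537$)
$z{\left(v,a \right)} = -22 + a$
$F = - \frac{54}{3161}$ ($F = \frac{1}{- \frac{3161}{54}} = - \frac{54}{3161} \approx -0.017083$)
$\left(20757 + 15764\right) - \left(F - z{\left(-141,-144 \right)}\right) = \left(20757 + 15764\right) - \frac{524672}{3161} = 36521 + \left(-166 + \frac{54}{3161}\right) = 36521 - \frac{524672}{3161} = \frac{114918209}{3161}$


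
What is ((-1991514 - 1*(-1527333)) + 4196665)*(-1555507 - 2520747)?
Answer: -15214552834936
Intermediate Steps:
((-1991514 - 1*(-1527333)) + 4196665)*(-1555507 - 2520747) = ((-1991514 + 1527333) + 4196665)*(-4076254) = (-464181 + 4196665)*(-4076254) = 3732484*(-4076254) = -15214552834936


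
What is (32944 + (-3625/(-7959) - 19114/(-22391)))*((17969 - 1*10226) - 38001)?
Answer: -59216746840611582/59403323 ≈ -9.9686e+8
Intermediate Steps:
(32944 + (-3625/(-7959) - 19114/(-22391)))*((17969 - 1*10226) - 38001) = (32944 + (-3625*(-1/7959) - 19114*(-1/22391)))*((17969 - 10226) - 38001) = (32944 + (3625/7959 + 19114/22391))*(7743 - 38001) = (32944 + 233295701/178209969)*(-30258) = (5871182514437/178209969)*(-30258) = -59216746840611582/59403323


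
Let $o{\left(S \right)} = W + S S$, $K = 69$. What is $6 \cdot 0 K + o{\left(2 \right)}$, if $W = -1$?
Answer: $3$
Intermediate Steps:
$o{\left(S \right)} = -1 + S^{2}$ ($o{\left(S \right)} = -1 + S S = -1 + S^{2}$)
$6 \cdot 0 K + o{\left(2 \right)} = 6 \cdot 0 \cdot 69 - \left(1 - 2^{2}\right) = 0 \cdot 69 + \left(-1 + 4\right) = 0 + 3 = 3$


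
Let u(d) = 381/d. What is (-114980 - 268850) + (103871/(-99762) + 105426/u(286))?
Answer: -3860383391693/12669774 ≈ -3.0469e+5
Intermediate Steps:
(-114980 - 268850) + (103871/(-99762) + 105426/u(286)) = (-114980 - 268850) + (103871/(-99762) + 105426/((381/286))) = -383830 + (103871*(-1/99762) + 105426/((381*(1/286)))) = -383830 + (-103871/99762 + 105426/(381/286)) = -383830 + (-103871/99762 + 105426*(286/381)) = -383830 + (-103871/99762 + 10050612/127) = -383830 + 1002655962727/12669774 = -3860383391693/12669774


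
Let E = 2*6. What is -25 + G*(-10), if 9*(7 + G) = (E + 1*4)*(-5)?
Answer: 1205/9 ≈ 133.89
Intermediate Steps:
E = 12
G = -143/9 (G = -7 + ((12 + 1*4)*(-5))/9 = -7 + ((12 + 4)*(-5))/9 = -7 + (16*(-5))/9 = -7 + (⅑)*(-80) = -7 - 80/9 = -143/9 ≈ -15.889)
-25 + G*(-10) = -25 - 143/9*(-10) = -25 + 1430/9 = 1205/9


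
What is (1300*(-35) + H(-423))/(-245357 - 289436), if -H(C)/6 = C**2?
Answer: 1119074/534793 ≈ 2.0925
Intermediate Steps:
H(C) = -6*C**2
(1300*(-35) + H(-423))/(-245357 - 289436) = (1300*(-35) - 6*(-423)**2)/(-245357 - 289436) = (-45500 - 6*178929)/(-534793) = (-45500 - 1073574)*(-1/534793) = -1119074*(-1/534793) = 1119074/534793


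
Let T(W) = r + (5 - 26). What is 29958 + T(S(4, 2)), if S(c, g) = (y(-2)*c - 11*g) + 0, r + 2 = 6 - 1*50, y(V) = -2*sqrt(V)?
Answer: 29891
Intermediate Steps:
r = -46 (r = -2 + (6 - 1*50) = -2 + (6 - 50) = -2 - 44 = -46)
S(c, g) = -11*g - 2*I*c*sqrt(2) (S(c, g) = ((-2*I*sqrt(2))*c - 11*g) + 0 = (-2*I*c*sqrt(2) - 11*g) + 0 = (-11*g - 2*I*c*sqrt(2)) + 0 = -11*g - 2*I*c*sqrt(2))
T(W) = -67 (T(W) = -46 + (5 - 26) = -46 - 21 = -67)
29958 + T(S(4, 2)) = 29958 - 67 = 29891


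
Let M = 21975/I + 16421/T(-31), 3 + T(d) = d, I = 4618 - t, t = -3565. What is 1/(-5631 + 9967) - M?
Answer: 289701075135/603185296 ≈ 480.29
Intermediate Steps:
I = 8183 (I = 4618 - 1*(-3565) = 4618 + 3565 = 8183)
T(d) = -3 + d
M = -133625893/278222 (M = 21975/8183 + 16421/(-3 - 31) = 21975*(1/8183) + 16421/(-34) = 21975/8183 + 16421*(-1/34) = 21975/8183 - 16421/34 = -133625893/278222 ≈ -480.29)
1/(-5631 + 9967) - M = 1/(-5631 + 9967) - 1*(-133625893/278222) = 1/4336 + 133625893/278222 = 289701075135/603185296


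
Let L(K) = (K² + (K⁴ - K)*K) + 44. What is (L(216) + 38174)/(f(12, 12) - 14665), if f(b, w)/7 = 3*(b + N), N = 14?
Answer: -470185022794/14119 ≈ -3.3302e+7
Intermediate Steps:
L(K) = 44 + K² + K*(K⁴ - K) (L(K) = (K² + K*(K⁴ - K)) + 44 = 44 + K² + K*(K⁴ - K))
f(b, w) = 294 + 21*b (f(b, w) = 7*(3*(b + 14)) = 7*(3*(14 + b)) = 7*(42 + 3*b) = 294 + 21*b)
(L(216) + 38174)/(f(12, 12) - 14665) = ((44 + 216⁵) + 38174)/((294 + 21*12) - 14665) = ((44 + 470184984576) + 38174)/((294 + 252) - 14665) = (470184984620 + 38174)/(546 - 14665) = 470185022794/(-14119) = 470185022794*(-1/14119) = -470185022794/14119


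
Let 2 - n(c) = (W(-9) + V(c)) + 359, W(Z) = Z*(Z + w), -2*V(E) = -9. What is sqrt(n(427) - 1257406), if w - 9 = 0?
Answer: I*sqrt(5031070)/2 ≈ 1121.5*I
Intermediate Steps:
w = 9 (w = 9 + 0 = 9)
V(E) = 9/2 (V(E) = -1/2*(-9) = 9/2)
W(Z) = Z*(9 + Z) (W(Z) = Z*(Z + 9) = Z*(9 + Z))
n(c) = -723/2 (n(c) = 2 - ((-9*(9 - 9) + 9/2) + 359) = 2 - ((-9*0 + 9/2) + 359) = 2 - ((0 + 9/2) + 359) = 2 - (9/2 + 359) = 2 - 1*727/2 = 2 - 727/2 = -723/2)
sqrt(n(427) - 1257406) = sqrt(-723/2 - 1257406) = sqrt(-2515535/2) = I*sqrt(5031070)/2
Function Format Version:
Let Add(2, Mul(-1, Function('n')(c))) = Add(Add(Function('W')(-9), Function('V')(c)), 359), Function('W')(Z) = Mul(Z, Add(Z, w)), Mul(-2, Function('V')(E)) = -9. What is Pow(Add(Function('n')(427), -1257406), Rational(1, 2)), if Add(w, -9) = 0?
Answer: Mul(Rational(1, 2), I, Pow(5031070, Rational(1, 2))) ≈ Mul(1121.5, I)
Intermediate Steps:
w = 9 (w = Add(9, 0) = 9)
Function('V')(E) = Rational(9, 2) (Function('V')(E) = Mul(Rational(-1, 2), -9) = Rational(9, 2))
Function('W')(Z) = Mul(Z, Add(9, Z)) (Function('W')(Z) = Mul(Z, Add(Z, 9)) = Mul(Z, Add(9, Z)))
Function('n')(c) = Rational(-723, 2) (Function('n')(c) = Add(2, Mul(-1, Add(Add(Mul(-9, Add(9, -9)), Rational(9, 2)), 359))) = Add(2, Mul(-1, Add(Add(Mul(-9, 0), Rational(9, 2)), 359))) = Add(2, Mul(-1, Add(Add(0, Rational(9, 2)), 359))) = Add(2, Mul(-1, Add(Rational(9, 2), 359))) = Add(2, Mul(-1, Rational(727, 2))) = Add(2, Rational(-727, 2)) = Rational(-723, 2))
Pow(Add(Function('n')(427), -1257406), Rational(1, 2)) = Pow(Add(Rational(-723, 2), -1257406), Rational(1, 2)) = Pow(Rational(-2515535, 2), Rational(1, 2)) = Mul(Rational(1, 2), I, Pow(5031070, Rational(1, 2)))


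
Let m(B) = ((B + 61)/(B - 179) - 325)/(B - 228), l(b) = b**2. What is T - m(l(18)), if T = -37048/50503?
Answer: 30746701/11716696 ≈ 2.6242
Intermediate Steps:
T = -37048/50503 (T = -37048*1/50503 = -37048/50503 ≈ -0.73358)
m(B) = (-325 + (61 + B)/(-179 + B))/(-228 + B) (m(B) = ((61 + B)/(-179 + B) - 325)/(-228 + B) = (-325 + (61 + B)/(-179 + B))/(-228 + B))
T - m(l(18)) = -37048/50503 - 12*(4853 - 27*18**2)/(40812 + (18**2)**2 - 407*18**2) = -37048/50503 - 12*(4853 - 27*324)/(40812 + 324**2 - 407*324) = -37048/50503 - 12*(4853 - 8748)/(40812 + 104976 - 131868) = -37048/50503 - 12*(-3895)/13920 = -37048/50503 - 1*(-779/232) = -37048/50503 + 779/232 = 30746701/11716696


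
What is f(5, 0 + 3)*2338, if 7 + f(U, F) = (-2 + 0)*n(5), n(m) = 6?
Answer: -44422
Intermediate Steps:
f(U, F) = -19 (f(U, F) = -7 + (-2 + 0)*6 = -7 - 2*6 = -7 - 12 = -19)
f(5, 0 + 3)*2338 = -19*2338 = -44422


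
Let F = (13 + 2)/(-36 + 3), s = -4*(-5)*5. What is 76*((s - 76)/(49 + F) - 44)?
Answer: -294272/89 ≈ -3306.4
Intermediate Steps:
s = 100 (s = 20*5 = 100)
F = -5/11 (F = 15/(-33) = 15*(-1/33) = -5/11 ≈ -0.45455)
76*((s - 76)/(49 + F) - 44) = 76*((100 - 76)/(49 - 5/11) - 44) = 76*(24/(534/11) - 44) = 76*(24*(11/534) - 44) = 76*(44/89 - 44) = 76*(-3872/89) = -294272/89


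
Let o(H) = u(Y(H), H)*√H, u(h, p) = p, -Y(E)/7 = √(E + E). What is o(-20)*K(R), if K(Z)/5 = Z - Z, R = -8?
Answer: 0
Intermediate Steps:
Y(E) = -7*√2*√E (Y(E) = -7*√(E + E) = -7*√2*√E)
o(H) = H^(3/2) (o(H) = H*√H = H^(3/2))
K(Z) = 0 (K(Z) = 5*(Z - Z) = 5*0 = 0)
o(-20)*K(R) = (-20)^(3/2)*0 = -40*I*√5*0 = 0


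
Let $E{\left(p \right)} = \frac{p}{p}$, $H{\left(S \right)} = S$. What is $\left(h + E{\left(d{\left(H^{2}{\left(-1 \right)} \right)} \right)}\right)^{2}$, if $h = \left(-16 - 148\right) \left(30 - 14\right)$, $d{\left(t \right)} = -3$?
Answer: $6880129$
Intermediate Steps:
$E{\left(p \right)} = 1$
$h = -2624$ ($h = \left(-164\right) 16 = -2624$)
$\left(h + E{\left(d{\left(H^{2}{\left(-1 \right)} \right)} \right)}\right)^{2} = \left(-2624 + 1\right)^{2} = \left(-2623\right)^{2} = 6880129$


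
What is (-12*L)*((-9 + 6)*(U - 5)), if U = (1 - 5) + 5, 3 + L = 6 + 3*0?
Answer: -432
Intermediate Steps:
L = 3 (L = -3 + (6 + 3*0) = -3 + (6 + 0) = -3 + 6 = 3)
U = 1 (U = -4 + 5 = 1)
(-12*L)*((-9 + 6)*(U - 5)) = (-12*3)*((-9 + 6)*(1 - 5)) = -(-108)*(-4) = -36*12 = -432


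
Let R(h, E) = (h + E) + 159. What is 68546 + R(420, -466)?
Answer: 68659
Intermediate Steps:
R(h, E) = 159 + E + h (R(h, E) = (E + h) + 159 = 159 + E + h)
68546 + R(420, -466) = 68546 + (159 - 466 + 420) = 68546 + 113 = 68659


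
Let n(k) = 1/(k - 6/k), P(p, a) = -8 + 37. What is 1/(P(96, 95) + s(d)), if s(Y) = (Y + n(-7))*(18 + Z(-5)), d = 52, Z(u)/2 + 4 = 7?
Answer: 43/54743 ≈ 0.00078549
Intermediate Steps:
P(p, a) = 29
Z(u) = 6 (Z(u) = -8 + 2*7 = -8 + 14 = 6)
s(Y) = -168/43 + 24*Y (s(Y) = (Y - 7/(-6 + (-7)²))*(18 + 6) = (Y - 7/(-6 + 49))*24 = (Y - 7/43)*24 = (-7/43 + Y)*24 = -168/43 + 24*Y)
1/(P(96, 95) + s(d)) = 1/(29 + (-168/43 + 24*52)) = 1/(29 + (-168/43 + 1248)) = 1/(29 + 53496/43) = 1/(54743/43) = 43/54743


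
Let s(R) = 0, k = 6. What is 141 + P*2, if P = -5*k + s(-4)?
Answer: 81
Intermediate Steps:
P = -30 (P = -5*6 + 0 = -30 + 0 = -30)
141 + P*2 = 141 - 30*2 = 141 - 60 = 81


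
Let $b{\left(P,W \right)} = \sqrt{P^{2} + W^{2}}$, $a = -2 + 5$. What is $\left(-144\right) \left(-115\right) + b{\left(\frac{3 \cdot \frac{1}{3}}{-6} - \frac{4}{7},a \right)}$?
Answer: $16560 + \frac{\sqrt{16837}}{42} \approx 16563.0$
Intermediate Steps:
$a = 3$
$\left(-144\right) \left(-115\right) + b{\left(\frac{3 \cdot \frac{1}{3}}{-6} - \frac{4}{7},a \right)} = \left(-144\right) \left(-115\right) + \sqrt{\left(\frac{3 \cdot \frac{1}{3}}{-6} - \frac{4}{7}\right)^{2} + 3^{2}} = 16560 + \sqrt{\left(3 \cdot \frac{1}{3} \left(- \frac{1}{6}\right) - \frac{4}{7}\right)^{2} + 9} = 16560 + \sqrt{\left(1 \left(- \frac{1}{6}\right) - \frac{4}{7}\right)^{2} + 9} = 16560 + \sqrt{\left(- \frac{1}{6} - \frac{4}{7}\right)^{2} + 9} = 16560 + \sqrt{\left(- \frac{31}{42}\right)^{2} + 9} = 16560 + \sqrt{\frac{961}{1764} + 9} = 16560 + \sqrt{\frac{16837}{1764}} = 16560 + \frac{\sqrt{16837}}{42}$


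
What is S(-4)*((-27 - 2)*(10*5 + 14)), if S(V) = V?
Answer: 7424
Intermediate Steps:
S(-4)*((-27 - 2)*(10*5 + 14)) = -4*(-27 - 2)*(10*5 + 14) = -(-116)*(50 + 14) = -(-116)*64 = -4*(-1856) = 7424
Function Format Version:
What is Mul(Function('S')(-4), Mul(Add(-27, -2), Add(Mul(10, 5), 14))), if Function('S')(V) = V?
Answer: 7424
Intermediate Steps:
Mul(Function('S')(-4), Mul(Add(-27, -2), Add(Mul(10, 5), 14))) = Mul(-4, Mul(Add(-27, -2), Add(Mul(10, 5), 14))) = Mul(-4, Mul(-29, Add(50, 14))) = Mul(-4, Mul(-29, 64)) = Mul(-4, -1856) = 7424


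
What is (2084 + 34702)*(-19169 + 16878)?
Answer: -84276726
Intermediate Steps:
(2084 + 34702)*(-19169 + 16878) = 36786*(-2291) = -84276726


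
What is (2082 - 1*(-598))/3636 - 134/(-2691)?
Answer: 71288/90597 ≈ 0.78687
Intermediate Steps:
(2082 - 1*(-598))/3636 - 134/(-2691) = (2082 + 598)*(1/3636) - 134*(-1/2691) = 2680*(1/3636) + 134/2691 = 670/909 + 134/2691 = 71288/90597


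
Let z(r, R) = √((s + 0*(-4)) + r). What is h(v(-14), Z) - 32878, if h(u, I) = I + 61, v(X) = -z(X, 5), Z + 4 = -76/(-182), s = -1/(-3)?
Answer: -2986673/91 ≈ -32821.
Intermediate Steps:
s = ⅓ (s = -1*(-⅓) = ⅓ ≈ 0.33333)
Z = -326/91 (Z = -4 - 76/(-182) = -4 - 76*(-1/182) = -4 + 38/91 = -326/91 ≈ -3.5824)
z(r, R) = √(⅓ + r) (z(r, R) = √((⅓ + 0*(-4)) + r) = √((⅓ + 0) + r) = √(⅓ + r))
v(X) = -√(3 + 9*X)/3
h(u, I) = 61 + I
h(v(-14), Z) - 32878 = (61 - 326/91) - 32878 = 5225/91 - 32878 = -2986673/91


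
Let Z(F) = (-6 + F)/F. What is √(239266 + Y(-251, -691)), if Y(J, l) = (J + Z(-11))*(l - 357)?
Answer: √60584018/11 ≈ 707.60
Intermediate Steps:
Z(F) = (-6 + F)/F
Y(J, l) = (-357 + l)*(17/11 + J) (Y(J, l) = (J + (-6 - 11)/(-11))*(l - 357) = (J - 1/11*(-17))*(-357 + l) = (J + 17/11)*(-357 + l) = (17/11 + J)*(-357 + l) = (-357 + l)*(17/11 + J))
√(239266 + Y(-251, -691)) = √(239266 + (-6069/11 - 357*(-251) + (17/11)*(-691) - 251*(-691))) = √(239266 + (-6069/11 + 89607 - 11747/11 + 173441)) = √(239266 + 2875712/11) = √(5507638/11) = √60584018/11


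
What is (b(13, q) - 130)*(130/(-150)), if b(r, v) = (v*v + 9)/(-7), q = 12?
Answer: 13819/105 ≈ 131.61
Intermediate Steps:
b(r, v) = -9/7 - v**2/7 (b(r, v) = (v**2 + 9)*(-1/7) = (9 + v**2)*(-1/7) = -9/7 - v**2/7)
(b(13, q) - 130)*(130/(-150)) = ((-9/7 - 1/7*12**2) - 130)*(130/(-150)) = ((-9/7 - 1/7*144) - 130)*(130*(-1/150)) = ((-9/7 - 144/7) - 130)*(-13/15) = (-153/7 - 130)*(-13/15) = -1063/7*(-13/15) = 13819/105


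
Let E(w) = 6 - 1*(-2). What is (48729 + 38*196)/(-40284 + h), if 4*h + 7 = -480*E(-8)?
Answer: -224708/164983 ≈ -1.3620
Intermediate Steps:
E(w) = 8 (E(w) = 6 + 2 = 8)
h = -3847/4 (h = -7/4 + (-480*8)/4 = -7/4 + (¼)*(-3840) = -7/4 - 960 = -3847/4 ≈ -961.75)
(48729 + 38*196)/(-40284 + h) = (48729 + 38*196)/(-40284 - 3847/4) = (48729 + 7448)/(-164983/4) = 56177*(-4/164983) = -224708/164983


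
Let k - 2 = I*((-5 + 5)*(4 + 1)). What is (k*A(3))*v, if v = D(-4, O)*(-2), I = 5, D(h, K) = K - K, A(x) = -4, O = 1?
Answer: 0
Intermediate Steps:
D(h, K) = 0
k = 2 (k = 2 + 5*((-5 + 5)*(4 + 1)) = 2 + 5*(0*5) = 2 + 5*0 = 2 + 0 = 2)
v = 0 (v = 0*(-2) = 0)
(k*A(3))*v = (2*(-4))*0 = -8*0 = 0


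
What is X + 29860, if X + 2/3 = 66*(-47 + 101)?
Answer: 100270/3 ≈ 33423.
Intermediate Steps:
X = 10690/3 (X = -2/3 + 66*(-47 + 101) = -2/3 + 66*54 = -2/3 + 3564 = 10690/3 ≈ 3563.3)
X + 29860 = 10690/3 + 29860 = 100270/3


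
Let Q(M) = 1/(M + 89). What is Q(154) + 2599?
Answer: 631558/243 ≈ 2599.0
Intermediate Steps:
Q(M) = 1/(89 + M)
Q(154) + 2599 = 1/(89 + 154) + 2599 = 1/243 + 2599 = 631558/243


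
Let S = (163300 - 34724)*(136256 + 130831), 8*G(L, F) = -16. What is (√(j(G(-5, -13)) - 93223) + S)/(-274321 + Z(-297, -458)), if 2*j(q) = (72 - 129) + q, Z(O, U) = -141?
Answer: -17170489056/137231 - I*√373010/548924 ≈ -1.2512e+5 - 0.0011126*I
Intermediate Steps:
G(L, F) = -2 (G(L, F) = (⅛)*(-16) = -2)
j(q) = -57/2 + q/2 (j(q) = ((72 - 129) + q)/2 = (-57 + q)/2 = -57/2 + q/2)
S = 34340978112 (S = 128576*267087 = 34340978112)
(√(j(G(-5, -13)) - 93223) + S)/(-274321 + Z(-297, -458)) = (√((-57/2 + (½)*(-2)) - 93223) + 34340978112)/(-274321 - 141) = (√((-57/2 - 1) - 93223) + 34340978112)/(-274462) = (√(-59/2 - 93223) + 34340978112)*(-1/274462) = (√(-186505/2) + 34340978112)*(-1/274462) = (I*√373010/2 + 34340978112)*(-1/274462) = (34340978112 + I*√373010/2)*(-1/274462) = -17170489056/137231 - I*√373010/548924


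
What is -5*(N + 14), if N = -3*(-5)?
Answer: -145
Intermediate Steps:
N = 15
-5*(N + 14) = -5*(15 + 14) = -5*29 = -145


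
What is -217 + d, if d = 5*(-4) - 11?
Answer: -248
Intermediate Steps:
d = -31 (d = -20 - 11 = -31)
-217 + d = -217 - 31 = -248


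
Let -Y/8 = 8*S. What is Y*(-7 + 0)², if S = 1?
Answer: -3136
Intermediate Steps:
Y = -64 ≈ -64.000
Y*(-7 + 0)² = -64*(-7 + 0)² = -64*(-7)² = -64*49 = -3136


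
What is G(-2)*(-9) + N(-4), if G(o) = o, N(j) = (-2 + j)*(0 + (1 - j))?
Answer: -12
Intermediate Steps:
N(j) = (1 - j)*(-2 + j) (N(j) = (-2 + j)*(1 - j) = (1 - j)*(-2 + j))
G(-2)*(-9) + N(-4) = -2*(-9) + (-2 - 1*(-4)**2 + 3*(-4)) = 18 + (-2 - 1*16 - 12) = 18 + (-2 - 16 - 12) = 18 - 30 = -12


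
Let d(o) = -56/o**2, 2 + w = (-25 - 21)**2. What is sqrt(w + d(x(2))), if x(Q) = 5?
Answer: 3*sqrt(5866)/5 ≈ 45.954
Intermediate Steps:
w = 2114 (w = -2 + (-25 - 21)**2 = -2 + (-46)**2 = -2 + 2116 = 2114)
d(o) = -56/o**2
sqrt(w + d(x(2))) = sqrt(2114 - 56/5**2) = sqrt(2114 - 56*1/25) = sqrt(2114 - 56/25) = sqrt(52794/25) = 3*sqrt(5866)/5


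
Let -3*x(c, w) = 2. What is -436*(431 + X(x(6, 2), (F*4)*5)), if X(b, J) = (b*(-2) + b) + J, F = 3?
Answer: -643100/3 ≈ -2.1437e+5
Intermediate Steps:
x(c, w) = -⅔ (x(c, w) = -⅓*2 = -⅔)
X(b, J) = J - b (X(b, J) = (-2*b + b) + J = -b + J = J - b)
-436*(431 + X(x(6, 2), (F*4)*5)) = -436*(431 + ((3*4)*5 - 1*(-⅔))) = -436*(431 + (12*5 + ⅔)) = -436*(431 + (60 + ⅔)) = -436*(431 + 182/3) = -436*1475/3 = -643100/3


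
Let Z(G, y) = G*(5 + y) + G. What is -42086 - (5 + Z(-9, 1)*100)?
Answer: -35791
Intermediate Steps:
Z(G, y) = G + G*(5 + y)
-42086 - (5 + Z(-9, 1)*100) = -42086 - (5 - 9*(6 + 1)*100) = -42086 - (5 - 9*7*100) = -42086 - (5 - 63*100) = -42086 - (5 - 6300) = -42086 - 1*(-6295) = -42086 + 6295 = -35791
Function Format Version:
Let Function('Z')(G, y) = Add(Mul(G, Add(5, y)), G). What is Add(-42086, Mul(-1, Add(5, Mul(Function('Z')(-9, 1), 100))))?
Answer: -35791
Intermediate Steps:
Function('Z')(G, y) = Add(G, Mul(G, Add(5, y)))
Add(-42086, Mul(-1, Add(5, Mul(Function('Z')(-9, 1), 100)))) = Add(-42086, Mul(-1, Add(5, Mul(Mul(-9, Add(6, 1)), 100)))) = Add(-42086, Mul(-1, Add(5, Mul(Mul(-9, 7), 100)))) = Add(-42086, Mul(-1, Add(5, Mul(-63, 100)))) = Add(-42086, Mul(-1, Add(5, -6300))) = Add(-42086, Mul(-1, -6295)) = Add(-42086, 6295) = -35791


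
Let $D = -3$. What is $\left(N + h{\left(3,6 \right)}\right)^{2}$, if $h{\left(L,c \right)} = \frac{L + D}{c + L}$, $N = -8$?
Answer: $64$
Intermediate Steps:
$h{\left(L,c \right)} = \frac{-3 + L}{L + c}$ ($h{\left(L,c \right)} = \frac{L - 3}{c + L} = \frac{-3 + L}{L + c}$)
$\left(N + h{\left(3,6 \right)}\right)^{2} = \left(-8 + \frac{-3 + 3}{3 + 6}\right)^{2} = \left(-8 + \frac{1}{9} \cdot 0\right)^{2} = \left(-8 + 0\right)^{2} = \left(-8\right)^{2} = 64$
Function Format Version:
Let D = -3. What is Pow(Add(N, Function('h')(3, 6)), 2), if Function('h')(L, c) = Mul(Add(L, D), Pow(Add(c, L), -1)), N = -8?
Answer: 64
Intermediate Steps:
Function('h')(L, c) = Mul(Pow(Add(L, c), -1), Add(-3, L)) (Function('h')(L, c) = Mul(Add(L, -3), Pow(Add(c, L), -1)) = Mul(Add(-3, L), Pow(Add(L, c), -1)) = Mul(Pow(Add(L, c), -1), Add(-3, L)))
Pow(Add(N, Function('h')(3, 6)), 2) = Pow(Add(-8, Mul(Pow(Add(3, 6), -1), Add(-3, 3))), 2) = Pow(Add(-8, Mul(Pow(9, -1), 0)), 2) = Pow(Add(-8, Mul(Rational(1, 9), 0)), 2) = Pow(Add(-8, 0), 2) = Pow(-8, 2) = 64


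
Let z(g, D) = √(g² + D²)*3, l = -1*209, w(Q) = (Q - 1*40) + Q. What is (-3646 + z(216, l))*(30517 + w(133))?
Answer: -112088978 + 92229*√90337 ≈ -8.4369e+7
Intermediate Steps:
w(Q) = -40 + 2*Q (w(Q) = (Q - 40) + Q = (-40 + Q) + Q = -40 + 2*Q)
l = -209
z(g, D) = 3*√(D² + g²) (z(g, D) = √(D² + g²)*3 = 3*√(D² + g²))
(-3646 + z(216, l))*(30517 + w(133)) = (-3646 + 3*√((-209)² + 216²))*(30517 + (-40 + 2*133)) = (-3646 + 3*√(43681 + 46656))*(30517 + (-40 + 266)) = (-3646 + 3*√90337)*(30517 + 226) = (-3646 + 3*√90337)*30743 = -112088978 + 92229*√90337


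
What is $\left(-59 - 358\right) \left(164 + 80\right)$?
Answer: $-101748$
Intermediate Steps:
$\left(-59 - 358\right) \left(164 + 80\right) = \left(-417\right) 244 = -101748$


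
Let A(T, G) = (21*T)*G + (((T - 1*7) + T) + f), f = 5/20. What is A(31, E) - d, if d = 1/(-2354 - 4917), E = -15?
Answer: -282398365/29084 ≈ -9709.8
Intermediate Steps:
f = 1/4 (f = 5*(1/20) = 1/4 ≈ 0.25000)
d = -1/7271 (d = 1/(-7271) = -1/7271 ≈ -0.00013753)
A(T, G) = -27/4 + 2*T + 21*G*T (A(T, G) = (21*T)*G + (((T - 1*7) + T) + 1/4) = 21*G*T + (((T - 7) + T) + 1/4) = 21*G*T + (((-7 + T) + T) + 1/4) = 21*G*T + ((-7 + 2*T) + 1/4) = 21*G*T + (-27/4 + 2*T) = -27/4 + 2*T + 21*G*T)
A(31, E) - d = (-27/4 + 2*31 + 21*(-15)*31) - 1*(-1/7271) = (-27/4 + 62 - 9765) + 1/7271 = -38839/4 + 1/7271 = -282398365/29084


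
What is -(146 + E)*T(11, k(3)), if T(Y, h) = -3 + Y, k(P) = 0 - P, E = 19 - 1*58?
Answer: -856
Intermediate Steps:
E = -39 (E = 19 - 58 = -39)
k(P) = -P
-(146 + E)*T(11, k(3)) = -(146 - 39)*(-3 + 11) = -107*8 = -1*856 = -856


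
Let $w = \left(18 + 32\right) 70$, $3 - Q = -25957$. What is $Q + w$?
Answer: $29460$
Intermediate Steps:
$Q = 25960$ ($Q = 3 - -25957 = 3 + 25957 = 25960$)
$w = 3500$ ($w = 50 \cdot 70 = 3500$)
$Q + w = 25960 + 3500 = 29460$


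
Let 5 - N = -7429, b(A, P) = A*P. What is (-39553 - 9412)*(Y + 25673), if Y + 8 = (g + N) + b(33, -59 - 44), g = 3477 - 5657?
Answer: -1347516800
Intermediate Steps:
g = -2180
N = 7434 (N = 5 - 1*(-7429) = 5 + 7429 = 7434)
Y = 1847 (Y = -8 + ((-2180 + 7434) + 33*(-59 - 44)) = -8 + (5254 + 33*(-103)) = -8 + (5254 - 3399) = -8 + 1855 = 1847)
(-39553 - 9412)*(Y + 25673) = (-39553 - 9412)*(1847 + 25673) = -48965*27520 = -1347516800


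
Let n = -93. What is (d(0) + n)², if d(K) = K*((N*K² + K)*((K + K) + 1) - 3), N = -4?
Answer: 8649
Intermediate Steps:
d(K) = K*(-3 + (1 + 2*K)*(K - 4*K²)) (d(K) = K*((-4*K² + K)*((K + K) + 1) - 3) = K*((K - 4*K²)*(2*K + 1) - 3) = K*((K - 4*K²)*(1 + 2*K) - 3) = K*((1 + 2*K)*(K - 4*K²) - 3) = K*(-3 + (1 + 2*K)*(K - 4*K²)))
(d(0) + n)² = (0*(-3 + 0 - 8*0³ - 2*0²) - 93)² = (0*(-3 + 0 - 8*0 - 2*0) - 93)² = (0*(-3 + 0 + 0 + 0) - 93)² = (0*(-3) - 93)² = (0 - 93)² = (-93)² = 8649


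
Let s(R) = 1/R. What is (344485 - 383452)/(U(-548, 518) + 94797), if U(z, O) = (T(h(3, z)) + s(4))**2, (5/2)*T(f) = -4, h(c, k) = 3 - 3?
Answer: -5195600/12639843 ≈ -0.41105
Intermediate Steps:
h(c, k) = 0
T(f) = -8/5 (T(f) = (2/5)*(-4) = -8/5)
s(R) = 1/R
U(z, O) = 729/400 (U(z, O) = (-8/5 + 1/4)**2 = (-27/20)**2 = 729/400)
(344485 - 383452)/(U(-548, 518) + 94797) = (344485 - 383452)/(729/400 + 94797) = -38967/37919529/400 = -38967*400/37919529 = -5195600/12639843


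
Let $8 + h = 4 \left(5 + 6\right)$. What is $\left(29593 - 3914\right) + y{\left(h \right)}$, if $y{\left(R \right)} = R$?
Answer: $25715$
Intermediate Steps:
$h = 36$ ($h = -8 + 4 \left(5 + 6\right) = -8 + 4 \cdot 11 = -8 + 44 = 36$)
$\left(29593 - 3914\right) + y{\left(h \right)} = \left(29593 - 3914\right) + 36 = 25679 + 36 = 25715$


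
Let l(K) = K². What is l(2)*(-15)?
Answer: -60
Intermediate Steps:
l(2)*(-15) = 2²*(-15) = 4*(-15) = -60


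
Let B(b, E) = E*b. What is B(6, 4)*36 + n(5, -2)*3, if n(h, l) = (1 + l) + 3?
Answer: 870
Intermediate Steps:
n(h, l) = 4 + l
B(6, 4)*36 + n(5, -2)*3 = (4*6)*36 + (4 - 2)*3 = 24*36 + 2*3 = 864 + 6 = 870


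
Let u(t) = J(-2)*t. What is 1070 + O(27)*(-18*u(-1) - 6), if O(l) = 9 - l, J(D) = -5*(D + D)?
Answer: -5302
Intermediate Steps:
J(D) = -10*D
u(t) = 20*t (u(t) = (-10*(-2))*t = 20*t)
1070 + O(27)*(-18*u(-1) - 6) = 1070 + (9 - 1*27)*(-360*(-1) - 6) = 1070 + (9 - 27)*(-18*(-20) - 6) = 1070 - 18*(360 - 6) = 1070 - 18*354 = 1070 - 6372 = -5302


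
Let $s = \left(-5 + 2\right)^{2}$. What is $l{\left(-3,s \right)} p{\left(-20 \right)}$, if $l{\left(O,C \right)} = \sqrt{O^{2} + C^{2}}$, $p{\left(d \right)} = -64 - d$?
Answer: $- 132 \sqrt{10} \approx -417.42$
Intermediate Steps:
$s = 9$ ($s = \left(-3\right)^{2} = 9$)
$l{\left(O,C \right)} = \sqrt{C^{2} + O^{2}}$
$l{\left(-3,s \right)} p{\left(-20 \right)} = \sqrt{9^{2} + \left(-3\right)^{2}} \left(-64 - -20\right) = \sqrt{81 + 9} \left(-64 + 20\right) = \sqrt{90} \left(-44\right) = 3 \sqrt{10} \left(-44\right) = - 132 \sqrt{10}$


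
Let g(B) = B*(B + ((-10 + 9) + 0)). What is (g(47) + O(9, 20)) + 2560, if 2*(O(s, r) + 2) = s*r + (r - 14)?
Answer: 4813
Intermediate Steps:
g(B) = B*(-1 + B) (g(B) = B*(B + (-1 + 0)) = B*(B - 1) = B*(-1 + B))
O(s, r) = -9 + r/2 + r*s/2 (O(s, r) = -2 + (s*r + (r - 14))/2 = -2 + (r*s + (-14 + r))/2 = -2 + (-14 + r + r*s)/2 = -2 + (-7 + r/2 + r*s/2) = -9 + r/2 + r*s/2)
(g(47) + O(9, 20)) + 2560 = (47*(-1 + 47) + (-9 + (1/2)*20 + (1/2)*20*9)) + 2560 = (47*46 + (-9 + 10 + 90)) + 2560 = (2162 + 91) + 2560 = 2253 + 2560 = 4813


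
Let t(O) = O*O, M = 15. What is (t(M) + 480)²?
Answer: 497025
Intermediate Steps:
t(O) = O²
(t(M) + 480)² = (15² + 480)² = (225 + 480)² = 705² = 497025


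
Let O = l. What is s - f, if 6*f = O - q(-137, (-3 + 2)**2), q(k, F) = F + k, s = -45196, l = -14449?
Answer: -85621/2 ≈ -42811.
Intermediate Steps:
O = -14449
f = -4771/2 (f = (-14449 - ((-3 + 2)**2 - 137))/6 = (-14449 - ((-1)**2 - 137))/6 = (-14449 - (1 - 137))/6 = (-14449 - 1*(-136))/6 = (-14449 + 136)/6 = (1/6)*(-14313) = -4771/2 ≈ -2385.5)
s - f = -45196 - 1*(-4771/2) = -45196 + 4771/2 = -85621/2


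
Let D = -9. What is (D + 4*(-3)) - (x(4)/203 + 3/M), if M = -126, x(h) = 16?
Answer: -25645/1218 ≈ -21.055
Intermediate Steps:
(D + 4*(-3)) - (x(4)/203 + 3/M) = (-9 + 4*(-3)) - (16/203 + 3/(-126)) = (-9 - 12) - (16*(1/203) + 3*(-1/126)) = -21 - (16/203 - 1/42) = -21 - 1*67/1218 = -21 - 67/1218 = -25645/1218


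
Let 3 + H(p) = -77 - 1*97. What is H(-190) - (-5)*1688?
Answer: 8263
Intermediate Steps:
H(p) = -177 (H(p) = -3 + (-77 - 1*97) = -3 + (-77 - 97) = -3 - 174 = -177)
H(-190) - (-5)*1688 = -177 - (-5)*1688 = -177 - 1*(-8440) = -177 + 8440 = 8263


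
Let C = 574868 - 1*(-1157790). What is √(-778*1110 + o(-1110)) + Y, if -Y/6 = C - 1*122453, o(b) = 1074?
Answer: -9661230 + 3*I*√95834 ≈ -9.6612e+6 + 928.71*I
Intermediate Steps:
C = 1732658 (C = 574868 + 1157790 = 1732658)
Y = -9661230 (Y = -6*(1732658 - 1*122453) = -6*(1732658 - 122453) = -6*1610205 = -9661230)
√(-778*1110 + o(-1110)) + Y = √(-778*1110 + 1074) - 9661230 = √(-863580 + 1074) - 9661230 = √(-862506) - 9661230 = 3*I*√95834 - 9661230 = -9661230 + 3*I*√95834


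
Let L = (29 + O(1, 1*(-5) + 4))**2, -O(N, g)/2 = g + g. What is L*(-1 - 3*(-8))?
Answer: 25047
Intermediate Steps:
O(N, g) = -4*g (O(N, g) = -2*(g + g) = -4*g)
L = 1089 (L = (29 - 4*(1*(-5) + 4))**2 = (29 - 4*(-5 + 4))**2 = (29 - 4*(-1))**2 = (29 + 4)**2 = 33**2 = 1089)
L*(-1 - 3*(-8)) = 1089*(-1 - 3*(-8)) = 1089*(-1 + 24) = 1089*23 = 25047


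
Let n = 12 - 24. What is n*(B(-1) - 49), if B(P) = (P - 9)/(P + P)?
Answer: 528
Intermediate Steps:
B(P) = (-9 + P)/(2*P) (B(P) = (-9 + P)/((2*P)) = (-9 + P)*(1/(2*P)) = (-9 + P)/(2*P))
n = -12
n*(B(-1) - 49) = -12*((1/2)*(-9 - 1)/(-1) - 49) = -12*((1/2)*(-1)*(-10) - 49) = -12*(5 - 49) = -12*(-44) = 528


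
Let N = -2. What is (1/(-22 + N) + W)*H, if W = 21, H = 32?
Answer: 2012/3 ≈ 670.67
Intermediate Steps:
(1/(-22 + N) + W)*H = (1/(-22 - 2) + 21)*32 = (1/(-24) + 21)*32 = (-1/24 + 21)*32 = (503/24)*32 = 2012/3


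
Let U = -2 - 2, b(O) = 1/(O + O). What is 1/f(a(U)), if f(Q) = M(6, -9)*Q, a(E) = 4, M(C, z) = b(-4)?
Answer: -2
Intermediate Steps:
b(O) = 1/(2*O)
M(C, z) = -1/8 (M(C, z) = (1/2)/(-4) = (1/2)*(-1/4) = -1/8)
U = -4
f(Q) = -Q/8
1/f(a(U)) = 1/(-1/8*4) = 1/(-1/2) = -2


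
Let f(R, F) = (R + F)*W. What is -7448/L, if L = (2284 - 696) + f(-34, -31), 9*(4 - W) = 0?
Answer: -931/166 ≈ -5.6084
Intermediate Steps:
W = 4 (W = 4 - 1/9*0 = 4 + 0 = 4)
f(R, F) = 4*F + 4*R (f(R, F) = (R + F)*4 = (F + R)*4 = 4*F + 4*R)
L = 1328 (L = (2284 - 696) + (4*(-31) + 4*(-34)) = 1588 + (-124 - 136) = 1588 - 260 = 1328)
-7448/L = -7448/1328 = -7448*1/1328 = -931/166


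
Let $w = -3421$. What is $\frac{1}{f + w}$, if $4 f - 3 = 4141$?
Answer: $- \frac{1}{2385} \approx -0.00041929$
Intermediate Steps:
$f = 1036$ ($f = \frac{3}{4} + \frac{1}{4} \cdot 4141 = \frac{3}{4} + \frac{4141}{4} = 1036$)
$\frac{1}{f + w} = \frac{1}{1036 - 3421} = \frac{1}{-2385} = - \frac{1}{2385}$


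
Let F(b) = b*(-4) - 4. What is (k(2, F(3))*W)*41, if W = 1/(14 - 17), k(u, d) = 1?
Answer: -41/3 ≈ -13.667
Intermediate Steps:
F(b) = -4 - 4*b (F(b) = -4*b - 4 = -4 - 4*b)
W = -⅓ (W = 1/(-3) = -⅓ ≈ -0.33333)
(k(2, F(3))*W)*41 = (1*(-⅓))*41 = -⅓*41 = -41/3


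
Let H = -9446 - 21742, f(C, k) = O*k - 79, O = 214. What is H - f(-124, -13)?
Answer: -28327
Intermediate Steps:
f(C, k) = -79 + 214*k (f(C, k) = 214*k - 79 = -79 + 214*k)
H = -31188
H - f(-124, -13) = -31188 - (-79 + 214*(-13)) = -31188 - (-79 - 2782) = -31188 - 1*(-2861) = -31188 + 2861 = -28327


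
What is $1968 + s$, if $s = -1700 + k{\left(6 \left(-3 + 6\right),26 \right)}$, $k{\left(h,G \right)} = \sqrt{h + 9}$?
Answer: $268 + 3 \sqrt{3} \approx 273.2$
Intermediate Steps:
$k{\left(h,G \right)} = \sqrt{9 + h}$
$s = -1700 + 3 \sqrt{3}$ ($s = -1700 + \sqrt{9 + 6 \left(-3 + 6\right)} = -1700 + \sqrt{9 + 6 \cdot 3} = -1700 + \sqrt{9 + 18} = -1700 + \sqrt{27} = -1700 + 3 \sqrt{3} \approx -1694.8$)
$1968 + s = 1968 - \left(1700 - 3 \sqrt{3}\right) = 268 + 3 \sqrt{3}$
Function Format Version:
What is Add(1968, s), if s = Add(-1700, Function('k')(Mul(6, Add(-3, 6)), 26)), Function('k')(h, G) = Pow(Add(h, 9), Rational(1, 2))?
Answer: Add(268, Mul(3, Pow(3, Rational(1, 2)))) ≈ 273.20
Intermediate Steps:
Function('k')(h, G) = Pow(Add(9, h), Rational(1, 2))
s = Add(-1700, Mul(3, Pow(3, Rational(1, 2)))) (s = Add(-1700, Pow(Add(9, Mul(6, Add(-3, 6))), Rational(1, 2))) = Add(-1700, Pow(Add(9, Mul(6, 3)), Rational(1, 2))) = Add(-1700, Pow(Add(9, 18), Rational(1, 2))) = Add(-1700, Pow(27, Rational(1, 2))) = Add(-1700, Mul(3, Pow(3, Rational(1, 2)))) ≈ -1694.8)
Add(1968, s) = Add(1968, Add(-1700, Mul(3, Pow(3, Rational(1, 2))))) = Add(268, Mul(3, Pow(3, Rational(1, 2))))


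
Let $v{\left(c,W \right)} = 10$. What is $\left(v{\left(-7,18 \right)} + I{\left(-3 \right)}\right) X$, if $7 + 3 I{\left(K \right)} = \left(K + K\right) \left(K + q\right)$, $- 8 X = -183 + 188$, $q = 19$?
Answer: $\frac{365}{24} \approx 15.208$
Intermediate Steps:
$X = - \frac{5}{8}$ ($X = - \frac{-183 + 188}{8} = \left(- \frac{1}{8}\right) 5 = - \frac{5}{8} \approx -0.625$)
$I{\left(K \right)} = - \frac{7}{3} + \frac{2 K \left(19 + K\right)}{3}$ ($I{\left(K \right)} = - \frac{7}{3} + \frac{\left(K + K\right) \left(K + 19\right)}{3} = - \frac{7}{3} + \frac{2 K \left(19 + K\right)}{3}$)
$\left(v{\left(-7,18 \right)} + I{\left(-3 \right)}\right) X = \left(10 + \left(- \frac{7}{3} + \frac{2 \left(-3\right)^{2}}{3} + \frac{38}{3} \left(-3\right)\right)\right) \left(- \frac{5}{8}\right) = \left(10 - \frac{103}{3}\right) \left(- \frac{5}{8}\right) = \left(- \frac{73}{3}\right) \left(- \frac{5}{8}\right) = \frac{365}{24}$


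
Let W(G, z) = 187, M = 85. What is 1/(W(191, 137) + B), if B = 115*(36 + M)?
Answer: 1/14102 ≈ 7.0912e-5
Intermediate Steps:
B = 13915 (B = 115*(36 + 85) = 115*121 = 13915)
1/(W(191, 137) + B) = 1/(187 + 13915) = 1/14102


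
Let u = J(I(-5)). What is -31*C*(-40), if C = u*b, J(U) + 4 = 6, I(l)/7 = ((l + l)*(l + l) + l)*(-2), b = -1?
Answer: -2480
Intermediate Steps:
I(l) = -56*l² - 14*l (I(l) = 7*(((l + l)*(l + l) + l)*(-2)) = 7*(((2*l)*(2*l) + l)*(-2)) = 7*((4*l² + l)*(-2)) = 7*((l + 4*l²)*(-2)) = 7*(-8*l² - 2*l) = -56*l² - 14*l)
J(U) = 2 (J(U) = -4 + 6 = 2)
u = 2
C = -2 (C = 2*(-1) = -2)
-31*C*(-40) = -31*(-2)*(-40) = 62*(-40) = -2480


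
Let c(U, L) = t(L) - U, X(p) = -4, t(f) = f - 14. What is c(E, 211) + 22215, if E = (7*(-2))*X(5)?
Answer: 22356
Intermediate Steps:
t(f) = -14 + f
E = 56 (E = (7*(-2))*(-4) = -14*(-4) = 56)
c(U, L) = -14 + L - U (c(U, L) = (-14 + L) - U = -14 + L - U)
c(E, 211) + 22215 = (-14 + 211 - 1*56) + 22215 = (-14 + 211 - 56) + 22215 = 141 + 22215 = 22356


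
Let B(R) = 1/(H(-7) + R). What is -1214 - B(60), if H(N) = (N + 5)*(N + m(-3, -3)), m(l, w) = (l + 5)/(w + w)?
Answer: -271939/224 ≈ -1214.0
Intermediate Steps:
m(l, w) = (5 + l)/(2*w) (m(l, w) = (5 + l)/((2*w)) = (5 + l)*(1/(2*w)) = (5 + l)/(2*w))
H(N) = (5 + N)*(-1/3 + N) (H(N) = (N + 5)*(N + (1/2)*(5 - 3)/(-3)) = (5 + N)*(N + (1/2)*(-1/3)*2) = (5 + N)*(N - 1/3) = (5 + N)*(-1/3 + N))
B(R) = 1/(44/3 + R) (B(R) = 1/((-5/3 + (-7)**2 + (14/3)*(-7)) + R) = 1/((-5/3 + 49 - 98/3) + R) = 1/(44/3 + R))
-1214 - B(60) = -1214 - 3/(44 + 3*60) = -1214 - 3/(44 + 180) = -1214 - 3/224 = -271939/224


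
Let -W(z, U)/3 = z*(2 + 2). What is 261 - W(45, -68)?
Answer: 801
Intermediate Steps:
W(z, U) = -12*z (W(z, U) = -3*z*(2 + 2) = -3*z*4 = -12*z)
261 - W(45, -68) = 261 - (-12)*45 = 261 - 1*(-540) = 261 + 540 = 801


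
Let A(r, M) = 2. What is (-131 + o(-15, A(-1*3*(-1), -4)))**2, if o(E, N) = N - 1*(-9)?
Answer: 14400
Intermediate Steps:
o(E, N) = 9 + N (o(E, N) = N + 9 = 9 + N)
(-131 + o(-15, A(-1*3*(-1), -4)))**2 = (-131 + (9 + 2))**2 = (-131 + 11)**2 = (-120)**2 = 14400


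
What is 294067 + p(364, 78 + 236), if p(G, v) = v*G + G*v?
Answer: 522659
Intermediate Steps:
p(G, v) = 2*G*v (p(G, v) = G*v + G*v = 2*G*v)
294067 + p(364, 78 + 236) = 294067 + 2*364*(78 + 236) = 294067 + 2*364*314 = 294067 + 228592 = 522659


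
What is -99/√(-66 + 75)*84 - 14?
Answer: -2786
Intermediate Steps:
-99/√(-66 + 75)*84 - 14 = -99/(√9)*84 - 14 = -99/3*84 - 14 = -99*⅓*84 - 14 = -33*84 - 14 = -2772 - 14 = -2786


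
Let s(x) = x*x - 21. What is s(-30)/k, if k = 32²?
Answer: 879/1024 ≈ 0.85840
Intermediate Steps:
s(x) = -21 + x² (s(x) = x² - 21 = -21 + x²)
k = 1024
s(-30)/k = (-21 + (-30)²)/1024 = (-21 + 900)*(1/1024) = 879*(1/1024) = 879/1024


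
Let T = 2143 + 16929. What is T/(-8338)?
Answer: -9536/4169 ≈ -2.2874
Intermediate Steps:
T = 19072
T/(-8338) = 19072/(-8338) = 19072*(-1/8338) = -9536/4169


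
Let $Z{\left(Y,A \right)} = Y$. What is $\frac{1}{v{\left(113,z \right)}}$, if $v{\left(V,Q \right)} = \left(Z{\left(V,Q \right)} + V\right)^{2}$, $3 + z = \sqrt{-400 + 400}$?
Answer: $\frac{1}{51076} \approx 1.9579 \cdot 10^{-5}$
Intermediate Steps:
$z = -3$ ($z = -3 + \sqrt{-400 + 400} = -3 + \sqrt{0} = -3 + 0 = -3$)
$v{\left(V,Q \right)} = 4 V^{2}$ ($v{\left(V,Q \right)} = \left(V + V\right)^{2} = \left(2 V\right)^{2} = 4 V^{2}$)
$\frac{1}{v{\left(113,z \right)}} = \frac{1}{4 \cdot 113^{2}} = \frac{1}{4 \cdot 12769} = \frac{1}{51076}$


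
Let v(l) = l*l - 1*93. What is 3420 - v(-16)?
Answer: 3257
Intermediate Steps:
v(l) = -93 + l² (v(l) = l² - 93 = -93 + l²)
3420 - v(-16) = 3420 - (-93 + (-16)²) = 3420 - (-93 + 256) = 3420 - 1*163 = 3420 - 163 = 3257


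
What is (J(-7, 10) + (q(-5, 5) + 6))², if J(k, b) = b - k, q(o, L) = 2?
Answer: 625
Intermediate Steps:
(J(-7, 10) + (q(-5, 5) + 6))² = ((10 - 1*(-7)) + (2 + 6))² = ((10 + 7) + 8)² = (17 + 8)² = 25² = 625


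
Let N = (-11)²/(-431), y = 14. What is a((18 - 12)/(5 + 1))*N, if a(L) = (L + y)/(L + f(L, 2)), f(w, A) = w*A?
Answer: -605/431 ≈ -1.4037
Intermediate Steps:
f(w, A) = A*w
a(L) = (14 + L)/(3*L) (a(L) = (L + 14)/(L + 2*L) = (14 + L)/((3*L)) = (14 + L)*(1/(3*L)) = (14 + L)/(3*L))
N = -121/431 (N = 121*(-1/431) = -121/431 ≈ -0.28074)
a((18 - 12)/(5 + 1))*N = ((14 + (18 - 12)/(5 + 1))/(3*(((18 - 12)/(5 + 1)))))*(-121/431) = ((14 + 6/6)/(3*((6/6))))*(-121/431) = ((14 + 6*(⅙))/(3*((6*(⅙)))))*(-121/431) = ((⅓)*(14 + 1)/1)*(-121/431) = ((⅓)*1*15)*(-121/431) = 5*(-121/431) = -605/431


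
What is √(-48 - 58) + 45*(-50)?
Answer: -2250 + I*√106 ≈ -2250.0 + 10.296*I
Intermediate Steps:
√(-48 - 58) + 45*(-50) = √(-106) - 2250 = I*√106 - 2250 = -2250 + I*√106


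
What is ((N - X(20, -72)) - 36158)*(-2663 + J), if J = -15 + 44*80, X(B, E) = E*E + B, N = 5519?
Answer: -30179806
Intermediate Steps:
X(B, E) = B + E**2 (X(B, E) = E**2 + B = B + E**2)
J = 3505 (J = -15 + 3520 = 3505)
((N - X(20, -72)) - 36158)*(-2663 + J) = ((5519 - (20 + (-72)**2)) - 36158)*(-2663 + 3505) = ((5519 - (20 + 5184)) - 36158)*842 = ((5519 - 1*5204) - 36158)*842 = ((5519 - 5204) - 36158)*842 = (315 - 36158)*842 = -35843*842 = -30179806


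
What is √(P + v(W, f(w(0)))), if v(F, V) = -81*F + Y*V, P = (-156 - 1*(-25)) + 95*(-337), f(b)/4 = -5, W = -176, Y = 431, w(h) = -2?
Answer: I*√26510 ≈ 162.82*I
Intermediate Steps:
f(b) = -20 (f(b) = 4*(-5) = -20)
P = -32146 (P = (-156 + 25) - 32015 = -131 - 32015 = -32146)
v(F, V) = -81*F + 431*V
√(P + v(W, f(w(0)))) = √(-32146 + (-81*(-176) + 431*(-20))) = √(-32146 + (14256 - 8620)) = √(-32146 + 5636) = √(-26510) = I*√26510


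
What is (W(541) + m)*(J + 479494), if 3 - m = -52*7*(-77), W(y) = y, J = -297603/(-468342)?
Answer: -342889584751538/26019 ≈ -1.3178e+10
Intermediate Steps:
J = 33067/52038 (J = -297603*(-1/468342) = 33067/52038 ≈ 0.63544)
m = -28025 (m = 3 - (-52*7)*(-77) = 3 - (-364)*(-77) = 3 - 1*28028 = 3 - 28028 = -28025)
(W(541) + m)*(J + 479494) = (541 - 28025)*(33067/52038 + 479494) = -27484*24951941839/52038 = -342889584751538/26019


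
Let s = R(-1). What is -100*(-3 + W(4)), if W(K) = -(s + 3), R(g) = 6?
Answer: 1200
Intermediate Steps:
s = 6
W(K) = -9 (W(K) = -(6 + 3) = -1*9 = -9)
-100*(-3 + W(4)) = -100*(-3 - 9) = -100*(-12) = 1200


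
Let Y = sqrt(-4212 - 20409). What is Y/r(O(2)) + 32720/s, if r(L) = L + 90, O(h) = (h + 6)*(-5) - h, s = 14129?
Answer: 32720/14129 + I*sqrt(24621)/48 ≈ 2.3158 + 3.269*I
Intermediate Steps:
O(h) = -30 - 6*h (O(h) = (6 + h)*(-5) - h = (-30 - 5*h) - h = -30 - 6*h)
Y = I*sqrt(24621) (Y = sqrt(-24621) = I*sqrt(24621) ≈ 156.91*I)
r(L) = 90 + L
Y/r(O(2)) + 32720/s = (I*sqrt(24621))/(90 + (-30 - 6*2)) + 32720/14129 = (I*sqrt(24621))/(90 + (-30 - 12)) + 32720*(1/14129) = (I*sqrt(24621))/(90 - 42) + 32720/14129 = (I*sqrt(24621))/48 + 32720/14129 = (I*sqrt(24621))*(1/48) + 32720/14129 = I*sqrt(24621)/48 + 32720/14129 = 32720/14129 + I*sqrt(24621)/48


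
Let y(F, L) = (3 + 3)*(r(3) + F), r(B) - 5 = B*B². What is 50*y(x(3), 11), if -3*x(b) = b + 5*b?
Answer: 7800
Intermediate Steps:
r(B) = 5 + B³ (r(B) = 5 + B*B² = 5 + B³)
x(b) = -2*b (x(b) = -(b + 5*b)/3 = -2*b)
y(F, L) = 192 + 6*F (y(F, L) = (3 + 3)*((5 + 3³) + F) = 6*((5 + 27) + F) = 6*(32 + F) = 192 + 6*F)
50*y(x(3), 11) = 50*(192 + 6*(-2*3)) = 50*(192 + 6*(-6)) = 50*(192 - 36) = 50*156 = 7800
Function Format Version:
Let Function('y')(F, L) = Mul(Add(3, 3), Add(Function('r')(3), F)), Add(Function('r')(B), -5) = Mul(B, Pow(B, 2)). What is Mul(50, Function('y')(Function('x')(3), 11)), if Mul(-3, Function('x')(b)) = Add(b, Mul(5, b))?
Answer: 7800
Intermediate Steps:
Function('r')(B) = Add(5, Pow(B, 3)) (Function('r')(B) = Add(5, Mul(B, Pow(B, 2))) = Add(5, Pow(B, 3)))
Function('x')(b) = Mul(-2, b) (Function('x')(b) = Mul(Rational(-1, 3), Add(b, Mul(5, b))) = Mul(Rational(-1, 3), Mul(6, b)) = Mul(-2, b))
Function('y')(F, L) = Add(192, Mul(6, F)) (Function('y')(F, L) = Mul(Add(3, 3), Add(Add(5, Pow(3, 3)), F)) = Mul(6, Add(Add(5, 27), F)) = Mul(6, Add(32, F)) = Add(192, Mul(6, F)))
Mul(50, Function('y')(Function('x')(3), 11)) = Mul(50, Add(192, Mul(6, Mul(-2, 3)))) = Mul(50, Add(192, Mul(6, -6))) = Mul(50, Add(192, -36)) = Mul(50, 156) = 7800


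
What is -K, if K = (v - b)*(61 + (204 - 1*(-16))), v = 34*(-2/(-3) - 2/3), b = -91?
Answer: -25571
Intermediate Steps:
v = 0 (v = 34*(-2*(-1/3) - 2*1/3) = 34*(2/3 - 2/3) = 34*0 = 0)
K = 25571 (K = (0 - 1*(-91))*(61 + (204 - 1*(-16))) = (0 + 91)*(61 + (204 + 16)) = 91*(61 + 220) = 91*281 = 25571)
-K = -1*25571 = -25571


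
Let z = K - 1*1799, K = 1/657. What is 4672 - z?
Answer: 4251446/657 ≈ 6471.0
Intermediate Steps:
K = 1/657 ≈ 0.0015221
z = -1181942/657 (z = 1/657 - 1*1799 = 1/657 - 1799 = -1181942/657 ≈ -1799.0)
4672 - z = 4672 - 1*(-1181942/657) = 4672 + 1181942/657 = 4251446/657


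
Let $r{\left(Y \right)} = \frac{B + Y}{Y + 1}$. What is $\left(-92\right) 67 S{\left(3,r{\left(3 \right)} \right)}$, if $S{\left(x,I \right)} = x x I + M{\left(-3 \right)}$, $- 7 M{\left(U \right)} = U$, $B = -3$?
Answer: $- \frac{18492}{7} \approx -2641.7$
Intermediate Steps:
$r{\left(Y \right)} = \frac{-3 + Y}{1 + Y}$ ($r{\left(Y \right)} = \frac{-3 + Y}{Y + 1} = \frac{-3 + Y}{1 + Y}$)
$M{\left(U \right)} = - \frac{U}{7}$
$S{\left(x,I \right)} = \frac{3}{7} + I x^{2}$ ($S{\left(x,I \right)} = x x I - - \frac{3}{7} = x^{2} I + \frac{3}{7} = I x^{2} + \frac{3}{7} = \frac{3}{7} + I x^{2}$)
$\left(-92\right) 67 S{\left(3,r{\left(3 \right)} \right)} = \left(-92\right) 67 \left(\frac{3}{7} + \frac{-3 + 3}{1 + 3} \cdot 3^{2}\right) = - 6164 \left(\frac{3}{7} + \frac{1}{4} \cdot 0 \cdot 9\right) = - 6164 \left(\frac{3}{7} + 0 \cdot 9\right) = - 6164 \left(\frac{3}{7} + 0\right) = \left(-6164\right) \frac{3}{7} = - \frac{18492}{7}$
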